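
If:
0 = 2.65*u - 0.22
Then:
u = 0.08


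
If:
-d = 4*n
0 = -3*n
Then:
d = 0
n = 0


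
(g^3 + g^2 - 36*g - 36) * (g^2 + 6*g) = g^5 + 7*g^4 - 30*g^3 - 252*g^2 - 216*g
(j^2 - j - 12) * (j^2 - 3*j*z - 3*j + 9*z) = j^4 - 3*j^3*z - 4*j^3 + 12*j^2*z - 9*j^2 + 27*j*z + 36*j - 108*z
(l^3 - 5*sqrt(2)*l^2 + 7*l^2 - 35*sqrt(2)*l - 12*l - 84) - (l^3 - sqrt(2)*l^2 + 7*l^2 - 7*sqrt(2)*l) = -4*sqrt(2)*l^2 - 28*sqrt(2)*l - 12*l - 84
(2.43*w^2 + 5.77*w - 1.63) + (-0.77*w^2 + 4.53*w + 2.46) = 1.66*w^2 + 10.3*w + 0.83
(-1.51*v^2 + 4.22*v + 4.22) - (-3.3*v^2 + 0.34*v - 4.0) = 1.79*v^2 + 3.88*v + 8.22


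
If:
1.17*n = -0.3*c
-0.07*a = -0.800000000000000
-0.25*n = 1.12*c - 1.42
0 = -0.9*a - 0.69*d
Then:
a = 11.43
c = 1.34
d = -14.91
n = -0.34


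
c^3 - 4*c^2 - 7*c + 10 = (c - 5)*(c - 1)*(c + 2)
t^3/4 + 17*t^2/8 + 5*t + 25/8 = (t/4 + 1/4)*(t + 5/2)*(t + 5)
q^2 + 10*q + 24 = (q + 4)*(q + 6)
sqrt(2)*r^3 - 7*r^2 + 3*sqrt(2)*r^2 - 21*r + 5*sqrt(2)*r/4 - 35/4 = (r + 5/2)*(r - 7*sqrt(2)/2)*(sqrt(2)*r + sqrt(2)/2)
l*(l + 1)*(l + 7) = l^3 + 8*l^2 + 7*l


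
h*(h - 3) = h^2 - 3*h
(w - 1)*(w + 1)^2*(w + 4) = w^4 + 5*w^3 + 3*w^2 - 5*w - 4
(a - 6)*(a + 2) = a^2 - 4*a - 12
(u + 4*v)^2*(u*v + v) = u^3*v + 8*u^2*v^2 + u^2*v + 16*u*v^3 + 8*u*v^2 + 16*v^3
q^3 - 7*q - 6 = (q - 3)*(q + 1)*(q + 2)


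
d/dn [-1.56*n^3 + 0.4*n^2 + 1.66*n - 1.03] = -4.68*n^2 + 0.8*n + 1.66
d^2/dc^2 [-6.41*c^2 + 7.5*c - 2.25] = -12.8200000000000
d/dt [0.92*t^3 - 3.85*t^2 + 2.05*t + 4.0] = 2.76*t^2 - 7.7*t + 2.05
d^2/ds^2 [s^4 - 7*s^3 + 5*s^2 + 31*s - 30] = 12*s^2 - 42*s + 10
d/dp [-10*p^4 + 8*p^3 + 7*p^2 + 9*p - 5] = -40*p^3 + 24*p^2 + 14*p + 9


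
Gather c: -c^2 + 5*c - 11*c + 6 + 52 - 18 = -c^2 - 6*c + 40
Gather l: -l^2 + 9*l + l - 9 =-l^2 + 10*l - 9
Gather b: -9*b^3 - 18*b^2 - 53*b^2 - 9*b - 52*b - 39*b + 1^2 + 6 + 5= -9*b^3 - 71*b^2 - 100*b + 12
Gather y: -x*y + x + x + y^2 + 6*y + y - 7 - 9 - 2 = 2*x + y^2 + y*(7 - x) - 18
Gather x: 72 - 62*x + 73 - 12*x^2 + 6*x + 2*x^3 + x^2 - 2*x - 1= 2*x^3 - 11*x^2 - 58*x + 144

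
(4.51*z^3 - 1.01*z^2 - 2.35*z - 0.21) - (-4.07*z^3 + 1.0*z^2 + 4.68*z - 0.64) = 8.58*z^3 - 2.01*z^2 - 7.03*z + 0.43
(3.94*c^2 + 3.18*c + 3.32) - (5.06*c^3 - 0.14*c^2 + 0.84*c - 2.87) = -5.06*c^3 + 4.08*c^2 + 2.34*c + 6.19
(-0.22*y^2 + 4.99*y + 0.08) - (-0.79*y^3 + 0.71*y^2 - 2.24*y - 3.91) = 0.79*y^3 - 0.93*y^2 + 7.23*y + 3.99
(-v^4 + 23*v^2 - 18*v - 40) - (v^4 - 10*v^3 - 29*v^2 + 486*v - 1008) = -2*v^4 + 10*v^3 + 52*v^2 - 504*v + 968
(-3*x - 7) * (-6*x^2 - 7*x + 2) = 18*x^3 + 63*x^2 + 43*x - 14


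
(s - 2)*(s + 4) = s^2 + 2*s - 8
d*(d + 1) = d^2 + d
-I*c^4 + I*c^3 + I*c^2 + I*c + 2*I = (c - 2)*(c - I)*(c + I)*(-I*c - I)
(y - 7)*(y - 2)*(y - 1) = y^3 - 10*y^2 + 23*y - 14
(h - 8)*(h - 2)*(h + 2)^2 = h^4 - 6*h^3 - 20*h^2 + 24*h + 64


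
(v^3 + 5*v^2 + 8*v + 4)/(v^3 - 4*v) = (v^2 + 3*v + 2)/(v*(v - 2))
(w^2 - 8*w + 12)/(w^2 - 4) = (w - 6)/(w + 2)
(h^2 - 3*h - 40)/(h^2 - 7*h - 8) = (h + 5)/(h + 1)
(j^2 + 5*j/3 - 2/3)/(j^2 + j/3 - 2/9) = 3*(j + 2)/(3*j + 2)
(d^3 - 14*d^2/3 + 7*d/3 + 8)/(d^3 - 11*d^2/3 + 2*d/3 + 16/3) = (d - 3)/(d - 2)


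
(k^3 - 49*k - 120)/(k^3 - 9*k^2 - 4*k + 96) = (k + 5)/(k - 4)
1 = 1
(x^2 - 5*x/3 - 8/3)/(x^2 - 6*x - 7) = (x - 8/3)/(x - 7)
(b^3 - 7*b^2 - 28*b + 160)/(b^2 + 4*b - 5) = (b^2 - 12*b + 32)/(b - 1)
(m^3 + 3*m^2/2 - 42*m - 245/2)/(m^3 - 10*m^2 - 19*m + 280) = (m + 7/2)/(m - 8)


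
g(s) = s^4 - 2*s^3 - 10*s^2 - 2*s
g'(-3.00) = -104.00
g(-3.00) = 51.00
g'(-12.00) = -7538.00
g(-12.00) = 22776.00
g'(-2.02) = -19.05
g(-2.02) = -3.63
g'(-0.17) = 1.21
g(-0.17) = 0.06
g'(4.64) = 175.61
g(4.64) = 39.15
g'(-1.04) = 7.81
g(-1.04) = -5.32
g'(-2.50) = -52.00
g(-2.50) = 12.81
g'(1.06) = -25.18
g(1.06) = -14.48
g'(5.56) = 388.84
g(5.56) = 291.64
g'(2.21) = -32.33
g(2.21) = -50.99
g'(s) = 4*s^3 - 6*s^2 - 20*s - 2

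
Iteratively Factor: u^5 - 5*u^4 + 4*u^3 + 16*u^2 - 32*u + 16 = (u + 2)*(u^4 - 7*u^3 + 18*u^2 - 20*u + 8) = (u - 2)*(u + 2)*(u^3 - 5*u^2 + 8*u - 4) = (u - 2)*(u - 1)*(u + 2)*(u^2 - 4*u + 4) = (u - 2)^2*(u - 1)*(u + 2)*(u - 2)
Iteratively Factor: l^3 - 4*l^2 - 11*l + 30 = (l - 2)*(l^2 - 2*l - 15) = (l - 2)*(l + 3)*(l - 5)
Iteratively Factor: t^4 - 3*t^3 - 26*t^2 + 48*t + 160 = (t - 5)*(t^3 + 2*t^2 - 16*t - 32) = (t - 5)*(t + 4)*(t^2 - 2*t - 8) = (t - 5)*(t - 4)*(t + 4)*(t + 2)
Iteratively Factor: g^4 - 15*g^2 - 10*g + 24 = (g + 3)*(g^3 - 3*g^2 - 6*g + 8) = (g - 1)*(g + 3)*(g^2 - 2*g - 8) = (g - 1)*(g + 2)*(g + 3)*(g - 4)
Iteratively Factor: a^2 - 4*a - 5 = (a - 5)*(a + 1)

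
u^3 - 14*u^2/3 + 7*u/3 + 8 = (u - 3)*(u - 8/3)*(u + 1)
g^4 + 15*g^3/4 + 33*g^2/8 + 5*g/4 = g*(g + 1/2)*(g + 5/4)*(g + 2)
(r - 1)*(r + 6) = r^2 + 5*r - 6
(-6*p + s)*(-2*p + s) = 12*p^2 - 8*p*s + s^2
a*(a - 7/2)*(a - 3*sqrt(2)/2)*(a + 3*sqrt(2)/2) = a^4 - 7*a^3/2 - 9*a^2/2 + 63*a/4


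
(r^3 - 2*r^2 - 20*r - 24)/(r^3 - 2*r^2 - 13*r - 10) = (r^2 - 4*r - 12)/(r^2 - 4*r - 5)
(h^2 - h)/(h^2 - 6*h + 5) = h/(h - 5)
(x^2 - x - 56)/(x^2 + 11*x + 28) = (x - 8)/(x + 4)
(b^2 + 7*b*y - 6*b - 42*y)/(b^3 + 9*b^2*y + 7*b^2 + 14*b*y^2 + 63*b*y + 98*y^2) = (b - 6)/(b^2 + 2*b*y + 7*b + 14*y)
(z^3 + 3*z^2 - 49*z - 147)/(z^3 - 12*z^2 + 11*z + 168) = (z + 7)/(z - 8)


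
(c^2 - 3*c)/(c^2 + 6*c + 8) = c*(c - 3)/(c^2 + 6*c + 8)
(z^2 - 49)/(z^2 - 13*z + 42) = (z + 7)/(z - 6)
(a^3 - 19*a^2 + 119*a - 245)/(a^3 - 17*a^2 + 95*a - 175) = (a - 7)/(a - 5)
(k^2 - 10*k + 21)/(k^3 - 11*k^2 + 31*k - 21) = 1/(k - 1)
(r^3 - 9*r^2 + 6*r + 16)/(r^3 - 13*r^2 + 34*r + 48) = (r - 2)/(r - 6)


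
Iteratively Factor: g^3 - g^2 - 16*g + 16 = (g - 1)*(g^2 - 16) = (g - 4)*(g - 1)*(g + 4)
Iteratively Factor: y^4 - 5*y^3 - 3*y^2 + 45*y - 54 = (y - 3)*(y^3 - 2*y^2 - 9*y + 18) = (y - 3)^2*(y^2 + y - 6) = (y - 3)^2*(y + 3)*(y - 2)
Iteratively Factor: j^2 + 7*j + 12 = (j + 4)*(j + 3)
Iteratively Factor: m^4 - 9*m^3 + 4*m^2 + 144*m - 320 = (m + 4)*(m^3 - 13*m^2 + 56*m - 80) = (m - 5)*(m + 4)*(m^2 - 8*m + 16) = (m - 5)*(m - 4)*(m + 4)*(m - 4)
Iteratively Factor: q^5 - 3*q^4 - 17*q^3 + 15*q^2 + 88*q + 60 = (q - 5)*(q^4 + 2*q^3 - 7*q^2 - 20*q - 12) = (q - 5)*(q - 3)*(q^3 + 5*q^2 + 8*q + 4) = (q - 5)*(q - 3)*(q + 2)*(q^2 + 3*q + 2) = (q - 5)*(q - 3)*(q + 1)*(q + 2)*(q + 2)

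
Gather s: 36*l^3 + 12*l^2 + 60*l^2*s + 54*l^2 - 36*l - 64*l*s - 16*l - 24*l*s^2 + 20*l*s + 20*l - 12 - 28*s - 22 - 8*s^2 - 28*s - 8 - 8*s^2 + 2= 36*l^3 + 66*l^2 - 32*l + s^2*(-24*l - 16) + s*(60*l^2 - 44*l - 56) - 40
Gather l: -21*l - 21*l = -42*l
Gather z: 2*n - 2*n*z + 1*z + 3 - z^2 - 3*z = 2*n - z^2 + z*(-2*n - 2) + 3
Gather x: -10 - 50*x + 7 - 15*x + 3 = -65*x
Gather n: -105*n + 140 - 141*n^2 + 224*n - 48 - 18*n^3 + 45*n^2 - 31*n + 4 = -18*n^3 - 96*n^2 + 88*n + 96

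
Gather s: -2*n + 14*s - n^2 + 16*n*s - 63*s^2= -n^2 - 2*n - 63*s^2 + s*(16*n + 14)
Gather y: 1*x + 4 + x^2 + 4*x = x^2 + 5*x + 4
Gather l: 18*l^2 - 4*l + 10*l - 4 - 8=18*l^2 + 6*l - 12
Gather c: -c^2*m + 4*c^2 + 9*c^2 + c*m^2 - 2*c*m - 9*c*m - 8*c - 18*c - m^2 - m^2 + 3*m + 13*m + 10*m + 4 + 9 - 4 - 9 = c^2*(13 - m) + c*(m^2 - 11*m - 26) - 2*m^2 + 26*m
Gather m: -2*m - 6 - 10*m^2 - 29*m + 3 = -10*m^2 - 31*m - 3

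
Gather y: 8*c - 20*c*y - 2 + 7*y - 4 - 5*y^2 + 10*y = 8*c - 5*y^2 + y*(17 - 20*c) - 6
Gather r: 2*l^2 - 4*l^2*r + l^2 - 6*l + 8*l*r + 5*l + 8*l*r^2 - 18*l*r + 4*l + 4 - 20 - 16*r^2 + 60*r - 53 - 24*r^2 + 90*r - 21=3*l^2 + 3*l + r^2*(8*l - 40) + r*(-4*l^2 - 10*l + 150) - 90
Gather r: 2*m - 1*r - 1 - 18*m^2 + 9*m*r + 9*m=-18*m^2 + 11*m + r*(9*m - 1) - 1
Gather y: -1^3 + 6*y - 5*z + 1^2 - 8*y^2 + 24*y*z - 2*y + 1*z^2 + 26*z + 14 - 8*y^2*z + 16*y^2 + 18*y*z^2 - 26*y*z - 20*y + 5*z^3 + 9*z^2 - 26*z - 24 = y^2*(8 - 8*z) + y*(18*z^2 - 2*z - 16) + 5*z^3 + 10*z^2 - 5*z - 10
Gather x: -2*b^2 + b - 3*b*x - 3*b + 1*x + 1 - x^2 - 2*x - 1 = -2*b^2 - 2*b - x^2 + x*(-3*b - 1)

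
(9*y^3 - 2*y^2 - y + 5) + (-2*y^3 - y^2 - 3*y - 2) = 7*y^3 - 3*y^2 - 4*y + 3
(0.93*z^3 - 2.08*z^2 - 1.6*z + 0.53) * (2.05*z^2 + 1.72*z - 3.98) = 1.9065*z^5 - 2.6644*z^4 - 10.559*z^3 + 6.6129*z^2 + 7.2796*z - 2.1094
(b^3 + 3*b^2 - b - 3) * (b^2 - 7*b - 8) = b^5 - 4*b^4 - 30*b^3 - 20*b^2 + 29*b + 24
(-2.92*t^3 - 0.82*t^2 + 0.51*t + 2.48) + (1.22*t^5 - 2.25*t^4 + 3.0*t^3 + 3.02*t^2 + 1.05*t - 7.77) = 1.22*t^5 - 2.25*t^4 + 0.0800000000000001*t^3 + 2.2*t^2 + 1.56*t - 5.29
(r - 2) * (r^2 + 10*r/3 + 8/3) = r^3 + 4*r^2/3 - 4*r - 16/3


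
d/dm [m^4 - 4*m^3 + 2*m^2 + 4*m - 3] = 4*m^3 - 12*m^2 + 4*m + 4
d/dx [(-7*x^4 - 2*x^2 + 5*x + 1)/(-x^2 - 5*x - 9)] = (14*x^5 + 105*x^4 + 252*x^3 + 15*x^2 + 38*x - 40)/(x^4 + 10*x^3 + 43*x^2 + 90*x + 81)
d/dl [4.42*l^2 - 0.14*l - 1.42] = 8.84*l - 0.14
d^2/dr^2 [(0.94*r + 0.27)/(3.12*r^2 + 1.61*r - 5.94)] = ((0.94*r + 0.27)*(6.24*r + 1.61)*(12.48*r + 3.22) - (17.5968*r + 4.7116)*(3.12*r^2 + 1.61*r - 5.94))/(3.12*r^2 + 1.61*r - 5.94)^3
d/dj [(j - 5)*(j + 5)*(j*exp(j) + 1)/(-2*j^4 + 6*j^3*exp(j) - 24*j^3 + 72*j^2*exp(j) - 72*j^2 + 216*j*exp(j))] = (j*(-(j - 5)*(j + 1)*(j + 5)*exp(j) - (j - 5)*(j*exp(j) + 1) - (j + 5)*(j*exp(j) + 1))*(j^3 - 3*j^2*exp(j) + 12*j^2 - 36*j*exp(j) + 36*j - 108*exp(j)) - (j - 5)*(j + 5)*(j*exp(j) + 1)*(3*j^3*exp(j) - 4*j^3 + 45*j^2*exp(j) - 36*j^2 + 180*j*exp(j) - 72*j + 108*exp(j)))/(2*j^2*(j^3 - 3*j^2*exp(j) + 12*j^2 - 36*j*exp(j) + 36*j - 108*exp(j))^2)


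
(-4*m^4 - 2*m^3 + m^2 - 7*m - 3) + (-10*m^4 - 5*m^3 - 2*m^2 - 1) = -14*m^4 - 7*m^3 - m^2 - 7*m - 4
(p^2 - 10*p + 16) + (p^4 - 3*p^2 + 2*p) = p^4 - 2*p^2 - 8*p + 16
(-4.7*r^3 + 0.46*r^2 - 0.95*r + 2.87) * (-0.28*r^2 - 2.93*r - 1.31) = 1.316*r^5 + 13.6422*r^4 + 5.0752*r^3 + 1.3773*r^2 - 7.1646*r - 3.7597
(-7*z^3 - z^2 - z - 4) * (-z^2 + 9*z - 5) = 7*z^5 - 62*z^4 + 27*z^3 - 31*z + 20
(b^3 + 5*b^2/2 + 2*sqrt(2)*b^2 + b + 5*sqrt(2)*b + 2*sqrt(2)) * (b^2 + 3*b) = b^5 + 2*sqrt(2)*b^4 + 11*b^4/2 + 17*b^3/2 + 11*sqrt(2)*b^3 + 3*b^2 + 17*sqrt(2)*b^2 + 6*sqrt(2)*b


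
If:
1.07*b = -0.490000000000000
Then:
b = -0.46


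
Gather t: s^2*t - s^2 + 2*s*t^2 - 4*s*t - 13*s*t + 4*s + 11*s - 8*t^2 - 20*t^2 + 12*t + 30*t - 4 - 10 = -s^2 + 15*s + t^2*(2*s - 28) + t*(s^2 - 17*s + 42) - 14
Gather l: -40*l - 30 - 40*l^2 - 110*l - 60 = -40*l^2 - 150*l - 90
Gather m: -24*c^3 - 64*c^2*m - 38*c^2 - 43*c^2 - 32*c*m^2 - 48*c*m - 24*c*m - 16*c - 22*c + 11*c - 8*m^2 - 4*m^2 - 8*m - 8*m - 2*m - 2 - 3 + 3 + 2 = -24*c^3 - 81*c^2 - 27*c + m^2*(-32*c - 12) + m*(-64*c^2 - 72*c - 18)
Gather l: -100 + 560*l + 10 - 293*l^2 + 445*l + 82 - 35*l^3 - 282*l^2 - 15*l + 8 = -35*l^3 - 575*l^2 + 990*l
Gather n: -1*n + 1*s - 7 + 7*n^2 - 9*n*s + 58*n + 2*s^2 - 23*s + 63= 7*n^2 + n*(57 - 9*s) + 2*s^2 - 22*s + 56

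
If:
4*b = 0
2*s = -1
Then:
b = 0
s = -1/2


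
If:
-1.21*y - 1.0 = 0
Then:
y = -0.83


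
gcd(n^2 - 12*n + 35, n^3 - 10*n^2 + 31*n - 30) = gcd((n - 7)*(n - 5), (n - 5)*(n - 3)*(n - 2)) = n - 5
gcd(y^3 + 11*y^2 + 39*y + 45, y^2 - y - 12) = y + 3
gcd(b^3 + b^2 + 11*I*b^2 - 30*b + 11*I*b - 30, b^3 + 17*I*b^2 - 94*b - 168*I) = b + 6*I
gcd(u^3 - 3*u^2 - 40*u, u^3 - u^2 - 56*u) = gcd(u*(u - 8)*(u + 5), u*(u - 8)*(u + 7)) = u^2 - 8*u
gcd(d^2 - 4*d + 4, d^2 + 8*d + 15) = 1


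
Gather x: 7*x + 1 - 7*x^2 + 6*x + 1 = -7*x^2 + 13*x + 2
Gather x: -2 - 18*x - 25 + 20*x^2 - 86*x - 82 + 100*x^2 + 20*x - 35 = 120*x^2 - 84*x - 144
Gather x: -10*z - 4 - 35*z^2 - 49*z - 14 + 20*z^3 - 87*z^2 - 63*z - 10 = 20*z^3 - 122*z^2 - 122*z - 28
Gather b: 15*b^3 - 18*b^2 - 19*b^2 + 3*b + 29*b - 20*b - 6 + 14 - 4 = 15*b^3 - 37*b^2 + 12*b + 4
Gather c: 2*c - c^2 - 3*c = -c^2 - c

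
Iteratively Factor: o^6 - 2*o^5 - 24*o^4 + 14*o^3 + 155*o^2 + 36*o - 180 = (o + 2)*(o^5 - 4*o^4 - 16*o^3 + 46*o^2 + 63*o - 90) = (o + 2)^2*(o^4 - 6*o^3 - 4*o^2 + 54*o - 45) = (o + 2)^2*(o + 3)*(o^3 - 9*o^2 + 23*o - 15) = (o - 5)*(o + 2)^2*(o + 3)*(o^2 - 4*o + 3) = (o - 5)*(o - 3)*(o + 2)^2*(o + 3)*(o - 1)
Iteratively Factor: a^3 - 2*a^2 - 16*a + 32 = (a - 4)*(a^2 + 2*a - 8) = (a - 4)*(a - 2)*(a + 4)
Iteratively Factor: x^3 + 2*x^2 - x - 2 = (x + 2)*(x^2 - 1) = (x + 1)*(x + 2)*(x - 1)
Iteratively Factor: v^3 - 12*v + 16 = (v - 2)*(v^2 + 2*v - 8) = (v - 2)*(v + 4)*(v - 2)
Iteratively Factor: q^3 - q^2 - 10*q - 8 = (q + 1)*(q^2 - 2*q - 8) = (q - 4)*(q + 1)*(q + 2)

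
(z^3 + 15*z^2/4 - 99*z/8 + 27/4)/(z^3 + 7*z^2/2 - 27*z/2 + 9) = (z - 3/4)/(z - 1)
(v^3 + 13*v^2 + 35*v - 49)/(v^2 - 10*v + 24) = (v^3 + 13*v^2 + 35*v - 49)/(v^2 - 10*v + 24)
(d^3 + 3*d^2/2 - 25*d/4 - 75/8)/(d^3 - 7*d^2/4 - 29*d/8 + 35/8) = (4*d^2 + 16*d + 15)/(4*d^2 + 3*d - 7)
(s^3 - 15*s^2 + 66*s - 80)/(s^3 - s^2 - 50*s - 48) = (s^2 - 7*s + 10)/(s^2 + 7*s + 6)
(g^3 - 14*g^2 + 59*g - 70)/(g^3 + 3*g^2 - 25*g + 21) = (g^3 - 14*g^2 + 59*g - 70)/(g^3 + 3*g^2 - 25*g + 21)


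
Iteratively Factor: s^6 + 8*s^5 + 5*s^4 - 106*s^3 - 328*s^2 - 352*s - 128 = (s + 2)*(s^5 + 6*s^4 - 7*s^3 - 92*s^2 - 144*s - 64) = (s + 1)*(s + 2)*(s^4 + 5*s^3 - 12*s^2 - 80*s - 64) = (s + 1)*(s + 2)*(s + 4)*(s^3 + s^2 - 16*s - 16) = (s + 1)^2*(s + 2)*(s + 4)*(s^2 - 16) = (s - 4)*(s + 1)^2*(s + 2)*(s + 4)*(s + 4)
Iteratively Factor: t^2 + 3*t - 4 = (t + 4)*(t - 1)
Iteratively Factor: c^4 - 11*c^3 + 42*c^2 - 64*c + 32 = (c - 2)*(c^3 - 9*c^2 + 24*c - 16) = (c - 2)*(c - 1)*(c^2 - 8*c + 16) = (c - 4)*(c - 2)*(c - 1)*(c - 4)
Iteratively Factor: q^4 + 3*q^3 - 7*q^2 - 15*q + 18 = (q + 3)*(q^3 - 7*q + 6) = (q - 1)*(q + 3)*(q^2 + q - 6) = (q - 2)*(q - 1)*(q + 3)*(q + 3)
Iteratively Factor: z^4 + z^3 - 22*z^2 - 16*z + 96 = (z + 4)*(z^3 - 3*z^2 - 10*z + 24) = (z - 2)*(z + 4)*(z^2 - z - 12) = (z - 4)*(z - 2)*(z + 4)*(z + 3)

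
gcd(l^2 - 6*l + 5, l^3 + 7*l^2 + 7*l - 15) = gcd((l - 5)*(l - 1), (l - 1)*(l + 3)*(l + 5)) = l - 1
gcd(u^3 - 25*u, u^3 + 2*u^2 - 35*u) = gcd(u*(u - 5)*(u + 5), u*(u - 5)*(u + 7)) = u^2 - 5*u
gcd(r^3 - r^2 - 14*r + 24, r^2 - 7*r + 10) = r - 2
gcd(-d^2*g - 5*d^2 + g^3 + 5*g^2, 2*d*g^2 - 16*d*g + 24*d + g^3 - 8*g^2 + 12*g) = 1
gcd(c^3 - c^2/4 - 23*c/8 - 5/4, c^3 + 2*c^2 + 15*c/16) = c + 5/4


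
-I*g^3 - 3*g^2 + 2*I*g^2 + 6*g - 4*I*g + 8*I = (g - 2)*(g - 4*I)*(-I*g + 1)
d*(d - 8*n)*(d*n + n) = d^3*n - 8*d^2*n^2 + d^2*n - 8*d*n^2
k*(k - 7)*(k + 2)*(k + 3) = k^4 - 2*k^3 - 29*k^2 - 42*k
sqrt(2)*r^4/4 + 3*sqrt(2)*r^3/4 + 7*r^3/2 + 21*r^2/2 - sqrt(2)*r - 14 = (r/2 + 1)*(r - 1)*(r + 7*sqrt(2))*(sqrt(2)*r/2 + sqrt(2))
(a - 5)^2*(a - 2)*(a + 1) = a^4 - 11*a^3 + 33*a^2 - 5*a - 50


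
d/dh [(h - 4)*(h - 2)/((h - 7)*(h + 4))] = 3*(h^2 - 24*h + 64)/(h^4 - 6*h^3 - 47*h^2 + 168*h + 784)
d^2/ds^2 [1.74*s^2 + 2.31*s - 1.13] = 3.48000000000000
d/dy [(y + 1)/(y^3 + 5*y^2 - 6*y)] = (y*(y^2 + 5*y - 6) - (y + 1)*(3*y^2 + 10*y - 6))/(y^2*(y^2 + 5*y - 6)^2)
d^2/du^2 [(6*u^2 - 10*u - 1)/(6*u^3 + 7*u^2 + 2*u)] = 2*(216*u^6 - 1080*u^5 - 1692*u^4 - 790*u^3 - 183*u^2 - 42*u - 4)/(u^3*(216*u^6 + 756*u^5 + 1098*u^4 + 847*u^3 + 366*u^2 + 84*u + 8))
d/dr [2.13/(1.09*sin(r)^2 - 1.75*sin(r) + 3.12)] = (3.7275 - 4.6434*sin(r))*cos(r)/(1.09*sin(r)^2 - 1.75*sin(r) + 3.12)^2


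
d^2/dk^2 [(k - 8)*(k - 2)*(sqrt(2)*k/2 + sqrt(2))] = sqrt(2)*(3*k - 8)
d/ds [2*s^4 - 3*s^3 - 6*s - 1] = 8*s^3 - 9*s^2 - 6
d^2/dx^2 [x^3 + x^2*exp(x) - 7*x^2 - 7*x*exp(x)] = x^2*exp(x) - 3*x*exp(x) + 6*x - 12*exp(x) - 14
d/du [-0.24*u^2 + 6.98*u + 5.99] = 6.98 - 0.48*u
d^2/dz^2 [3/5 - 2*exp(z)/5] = -2*exp(z)/5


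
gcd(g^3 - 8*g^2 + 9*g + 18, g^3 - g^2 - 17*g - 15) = g + 1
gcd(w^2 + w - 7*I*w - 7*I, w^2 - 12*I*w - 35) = w - 7*I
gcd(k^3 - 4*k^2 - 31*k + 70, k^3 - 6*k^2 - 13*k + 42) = k^2 - 9*k + 14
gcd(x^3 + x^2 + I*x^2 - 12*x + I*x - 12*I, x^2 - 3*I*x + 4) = x + I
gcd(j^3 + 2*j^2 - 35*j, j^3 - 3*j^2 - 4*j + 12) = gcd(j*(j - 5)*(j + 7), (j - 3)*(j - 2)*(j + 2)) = 1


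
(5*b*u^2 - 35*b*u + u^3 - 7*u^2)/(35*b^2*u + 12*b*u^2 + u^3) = (u - 7)/(7*b + u)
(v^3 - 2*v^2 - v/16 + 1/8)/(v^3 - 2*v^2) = 1 - 1/(16*v^2)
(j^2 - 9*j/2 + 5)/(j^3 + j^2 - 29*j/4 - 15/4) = 2*(j - 2)/(2*j^2 + 7*j + 3)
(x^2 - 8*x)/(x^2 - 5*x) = (x - 8)/(x - 5)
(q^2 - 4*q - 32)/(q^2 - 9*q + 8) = (q + 4)/(q - 1)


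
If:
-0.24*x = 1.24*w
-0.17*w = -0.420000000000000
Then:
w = 2.47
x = -12.76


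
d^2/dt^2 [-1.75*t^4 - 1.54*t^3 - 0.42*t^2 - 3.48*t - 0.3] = -21.0*t^2 - 9.24*t - 0.84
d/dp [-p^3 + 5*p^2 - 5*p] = -3*p^2 + 10*p - 5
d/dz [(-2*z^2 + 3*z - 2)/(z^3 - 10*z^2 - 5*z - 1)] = (2*z^4 - 6*z^3 + 46*z^2 - 36*z - 13)/(z^6 - 20*z^5 + 90*z^4 + 98*z^3 + 45*z^2 + 10*z + 1)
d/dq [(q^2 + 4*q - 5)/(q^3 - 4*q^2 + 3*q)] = (-q^2 - 10*q + 15)/(q^2*(q^2 - 6*q + 9))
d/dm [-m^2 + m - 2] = 1 - 2*m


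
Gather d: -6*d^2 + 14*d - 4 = -6*d^2 + 14*d - 4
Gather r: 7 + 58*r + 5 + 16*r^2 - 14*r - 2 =16*r^2 + 44*r + 10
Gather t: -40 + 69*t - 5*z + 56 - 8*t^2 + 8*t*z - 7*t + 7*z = -8*t^2 + t*(8*z + 62) + 2*z + 16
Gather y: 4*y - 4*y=0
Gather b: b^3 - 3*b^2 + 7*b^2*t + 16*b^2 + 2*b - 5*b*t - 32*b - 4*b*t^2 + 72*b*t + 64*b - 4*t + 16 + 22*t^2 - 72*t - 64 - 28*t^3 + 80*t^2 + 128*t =b^3 + b^2*(7*t + 13) + b*(-4*t^2 + 67*t + 34) - 28*t^3 + 102*t^2 + 52*t - 48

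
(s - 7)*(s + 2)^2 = s^3 - 3*s^2 - 24*s - 28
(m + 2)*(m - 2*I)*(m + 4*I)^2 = m^4 + 2*m^3 + 6*I*m^3 + 12*I*m^2 + 32*I*m + 64*I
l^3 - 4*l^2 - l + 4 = (l - 4)*(l - 1)*(l + 1)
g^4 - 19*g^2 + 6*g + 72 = (g - 3)^2*(g + 2)*(g + 4)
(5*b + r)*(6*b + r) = 30*b^2 + 11*b*r + r^2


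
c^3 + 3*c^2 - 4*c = c*(c - 1)*(c + 4)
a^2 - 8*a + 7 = (a - 7)*(a - 1)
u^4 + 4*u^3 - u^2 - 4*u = u*(u - 1)*(u + 1)*(u + 4)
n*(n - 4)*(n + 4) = n^3 - 16*n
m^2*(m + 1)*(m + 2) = m^4 + 3*m^3 + 2*m^2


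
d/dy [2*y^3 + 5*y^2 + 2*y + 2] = 6*y^2 + 10*y + 2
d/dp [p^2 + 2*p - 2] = 2*p + 2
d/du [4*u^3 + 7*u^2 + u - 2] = 12*u^2 + 14*u + 1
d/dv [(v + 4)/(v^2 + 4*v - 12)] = (v^2 + 4*v - 2*(v + 2)*(v + 4) - 12)/(v^2 + 4*v - 12)^2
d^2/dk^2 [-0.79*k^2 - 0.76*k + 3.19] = -1.58000000000000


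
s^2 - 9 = (s - 3)*(s + 3)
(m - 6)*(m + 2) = m^2 - 4*m - 12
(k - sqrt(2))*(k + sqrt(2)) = k^2 - 2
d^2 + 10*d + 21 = (d + 3)*(d + 7)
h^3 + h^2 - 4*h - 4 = (h - 2)*(h + 1)*(h + 2)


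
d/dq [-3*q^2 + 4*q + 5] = 4 - 6*q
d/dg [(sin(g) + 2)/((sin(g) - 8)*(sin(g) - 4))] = (-4*sin(g) + cos(g)^2 + 55)*cos(g)/((sin(g) - 8)^2*(sin(g) - 4)^2)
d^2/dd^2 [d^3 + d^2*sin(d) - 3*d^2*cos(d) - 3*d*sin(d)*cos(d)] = -d^2*sin(d) + 3*d^2*cos(d) + 12*d*sin(d) + 6*d*sin(2*d) + 4*d*cos(d) + 6*d + 2*sin(d) - 6*cos(d) - 6*cos(2*d)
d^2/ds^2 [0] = 0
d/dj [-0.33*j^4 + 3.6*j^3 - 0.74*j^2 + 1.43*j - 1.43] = -1.32*j^3 + 10.8*j^2 - 1.48*j + 1.43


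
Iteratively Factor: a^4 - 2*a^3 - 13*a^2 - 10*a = (a - 5)*(a^3 + 3*a^2 + 2*a) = (a - 5)*(a + 1)*(a^2 + 2*a) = (a - 5)*(a + 1)*(a + 2)*(a)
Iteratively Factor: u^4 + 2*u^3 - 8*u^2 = (u + 4)*(u^3 - 2*u^2) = u*(u + 4)*(u^2 - 2*u) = u*(u - 2)*(u + 4)*(u)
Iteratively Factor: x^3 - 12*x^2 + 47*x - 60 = (x - 5)*(x^2 - 7*x + 12) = (x - 5)*(x - 4)*(x - 3)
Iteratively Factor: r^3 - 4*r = (r + 2)*(r^2 - 2*r) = (r - 2)*(r + 2)*(r)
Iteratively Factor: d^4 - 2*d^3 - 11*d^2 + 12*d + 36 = (d + 2)*(d^3 - 4*d^2 - 3*d + 18) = (d - 3)*(d + 2)*(d^2 - d - 6) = (d - 3)^2*(d + 2)*(d + 2)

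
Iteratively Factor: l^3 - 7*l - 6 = (l - 3)*(l^2 + 3*l + 2) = (l - 3)*(l + 1)*(l + 2)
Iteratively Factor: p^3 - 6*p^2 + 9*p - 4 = (p - 4)*(p^2 - 2*p + 1) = (p - 4)*(p - 1)*(p - 1)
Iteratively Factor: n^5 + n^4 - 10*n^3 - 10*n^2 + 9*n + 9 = (n + 1)*(n^4 - 10*n^2 + 9) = (n - 3)*(n + 1)*(n^3 + 3*n^2 - n - 3) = (n - 3)*(n + 1)^2*(n^2 + 2*n - 3) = (n - 3)*(n + 1)^2*(n + 3)*(n - 1)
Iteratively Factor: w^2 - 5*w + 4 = (w - 4)*(w - 1)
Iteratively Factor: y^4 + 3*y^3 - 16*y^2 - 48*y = (y)*(y^3 + 3*y^2 - 16*y - 48) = y*(y + 3)*(y^2 - 16) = y*(y + 3)*(y + 4)*(y - 4)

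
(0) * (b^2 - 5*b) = 0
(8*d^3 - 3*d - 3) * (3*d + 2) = 24*d^4 + 16*d^3 - 9*d^2 - 15*d - 6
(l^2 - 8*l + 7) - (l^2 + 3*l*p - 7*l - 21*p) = -3*l*p - l + 21*p + 7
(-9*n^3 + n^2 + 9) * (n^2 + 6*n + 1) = -9*n^5 - 53*n^4 - 3*n^3 + 10*n^2 + 54*n + 9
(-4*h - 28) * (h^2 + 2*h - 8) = -4*h^3 - 36*h^2 - 24*h + 224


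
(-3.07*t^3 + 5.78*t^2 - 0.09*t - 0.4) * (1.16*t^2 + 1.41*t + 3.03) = -3.5612*t^5 + 2.3761*t^4 - 1.2567*t^3 + 16.9225*t^2 - 0.8367*t - 1.212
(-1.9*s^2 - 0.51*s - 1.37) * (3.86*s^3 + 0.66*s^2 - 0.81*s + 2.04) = -7.334*s^5 - 3.2226*s^4 - 4.0858*s^3 - 4.3671*s^2 + 0.0693000000000001*s - 2.7948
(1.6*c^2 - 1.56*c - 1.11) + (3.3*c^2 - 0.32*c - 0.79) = 4.9*c^2 - 1.88*c - 1.9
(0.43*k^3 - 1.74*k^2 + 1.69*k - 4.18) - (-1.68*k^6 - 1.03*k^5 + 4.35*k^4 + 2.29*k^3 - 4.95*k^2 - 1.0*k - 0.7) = 1.68*k^6 + 1.03*k^5 - 4.35*k^4 - 1.86*k^3 + 3.21*k^2 + 2.69*k - 3.48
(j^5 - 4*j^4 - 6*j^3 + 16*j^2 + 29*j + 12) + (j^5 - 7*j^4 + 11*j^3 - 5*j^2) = 2*j^5 - 11*j^4 + 5*j^3 + 11*j^2 + 29*j + 12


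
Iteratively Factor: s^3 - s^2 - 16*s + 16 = (s + 4)*(s^2 - 5*s + 4) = (s - 1)*(s + 4)*(s - 4)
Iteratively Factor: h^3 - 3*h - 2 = (h + 1)*(h^2 - h - 2) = (h + 1)^2*(h - 2)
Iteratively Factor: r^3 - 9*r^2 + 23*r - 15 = (r - 5)*(r^2 - 4*r + 3) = (r - 5)*(r - 1)*(r - 3)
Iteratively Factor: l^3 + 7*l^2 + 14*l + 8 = (l + 2)*(l^2 + 5*l + 4) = (l + 1)*(l + 2)*(l + 4)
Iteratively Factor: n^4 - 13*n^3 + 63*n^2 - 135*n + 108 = (n - 4)*(n^3 - 9*n^2 + 27*n - 27) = (n - 4)*(n - 3)*(n^2 - 6*n + 9) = (n - 4)*(n - 3)^2*(n - 3)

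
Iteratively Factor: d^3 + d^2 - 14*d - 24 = (d + 2)*(d^2 - d - 12) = (d + 2)*(d + 3)*(d - 4)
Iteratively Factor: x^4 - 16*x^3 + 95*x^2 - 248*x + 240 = (x - 3)*(x^3 - 13*x^2 + 56*x - 80) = (x - 4)*(x - 3)*(x^2 - 9*x + 20) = (x - 4)^2*(x - 3)*(x - 5)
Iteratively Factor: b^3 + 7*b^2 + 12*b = (b + 4)*(b^2 + 3*b) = b*(b + 4)*(b + 3)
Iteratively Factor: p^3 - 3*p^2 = (p - 3)*(p^2) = p*(p - 3)*(p)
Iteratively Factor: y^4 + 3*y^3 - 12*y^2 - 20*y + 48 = (y - 2)*(y^3 + 5*y^2 - 2*y - 24) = (y - 2)*(y + 4)*(y^2 + y - 6) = (y - 2)*(y + 3)*(y + 4)*(y - 2)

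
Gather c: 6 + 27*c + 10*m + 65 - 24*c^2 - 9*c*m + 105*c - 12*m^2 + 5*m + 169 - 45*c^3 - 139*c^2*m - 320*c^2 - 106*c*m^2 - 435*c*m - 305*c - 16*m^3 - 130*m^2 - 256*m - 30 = -45*c^3 + c^2*(-139*m - 344) + c*(-106*m^2 - 444*m - 173) - 16*m^3 - 142*m^2 - 241*m + 210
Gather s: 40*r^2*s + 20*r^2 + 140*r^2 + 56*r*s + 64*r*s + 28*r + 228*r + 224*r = 160*r^2 + 480*r + s*(40*r^2 + 120*r)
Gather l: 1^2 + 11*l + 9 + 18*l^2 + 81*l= 18*l^2 + 92*l + 10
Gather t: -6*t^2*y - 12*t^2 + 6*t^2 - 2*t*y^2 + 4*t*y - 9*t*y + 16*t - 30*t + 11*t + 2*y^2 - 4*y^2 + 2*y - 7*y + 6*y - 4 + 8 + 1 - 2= t^2*(-6*y - 6) + t*(-2*y^2 - 5*y - 3) - 2*y^2 + y + 3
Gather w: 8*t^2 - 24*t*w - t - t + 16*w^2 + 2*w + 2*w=8*t^2 - 2*t + 16*w^2 + w*(4 - 24*t)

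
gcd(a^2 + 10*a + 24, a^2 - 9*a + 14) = 1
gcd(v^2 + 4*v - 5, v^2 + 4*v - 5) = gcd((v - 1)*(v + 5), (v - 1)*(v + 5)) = v^2 + 4*v - 5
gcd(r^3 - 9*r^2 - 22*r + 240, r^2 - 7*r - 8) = r - 8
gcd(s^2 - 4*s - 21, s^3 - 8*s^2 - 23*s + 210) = s - 7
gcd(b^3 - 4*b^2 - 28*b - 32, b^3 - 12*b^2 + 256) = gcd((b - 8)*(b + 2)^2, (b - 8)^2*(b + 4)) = b - 8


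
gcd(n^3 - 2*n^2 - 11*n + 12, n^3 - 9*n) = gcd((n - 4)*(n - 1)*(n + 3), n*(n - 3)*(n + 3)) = n + 3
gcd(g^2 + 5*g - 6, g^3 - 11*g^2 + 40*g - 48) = 1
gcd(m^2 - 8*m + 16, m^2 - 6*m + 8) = m - 4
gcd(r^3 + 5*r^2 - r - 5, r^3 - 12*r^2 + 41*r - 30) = r - 1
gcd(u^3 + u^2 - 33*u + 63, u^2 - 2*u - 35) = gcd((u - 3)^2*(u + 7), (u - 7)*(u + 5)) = 1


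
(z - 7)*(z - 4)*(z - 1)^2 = z^4 - 13*z^3 + 51*z^2 - 67*z + 28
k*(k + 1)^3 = k^4 + 3*k^3 + 3*k^2 + k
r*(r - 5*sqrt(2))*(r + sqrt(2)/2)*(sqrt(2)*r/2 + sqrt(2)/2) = sqrt(2)*r^4/2 - 9*r^3/2 + sqrt(2)*r^3/2 - 9*r^2/2 - 5*sqrt(2)*r^2/2 - 5*sqrt(2)*r/2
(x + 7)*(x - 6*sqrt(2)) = x^2 - 6*sqrt(2)*x + 7*x - 42*sqrt(2)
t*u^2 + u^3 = u^2*(t + u)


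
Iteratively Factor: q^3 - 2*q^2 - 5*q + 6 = (q - 3)*(q^2 + q - 2) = (q - 3)*(q + 2)*(q - 1)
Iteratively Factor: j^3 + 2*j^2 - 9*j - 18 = (j + 3)*(j^2 - j - 6) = (j - 3)*(j + 3)*(j + 2)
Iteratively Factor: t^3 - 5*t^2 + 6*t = (t)*(t^2 - 5*t + 6) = t*(t - 3)*(t - 2)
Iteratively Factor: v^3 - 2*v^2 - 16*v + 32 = (v + 4)*(v^2 - 6*v + 8) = (v - 4)*(v + 4)*(v - 2)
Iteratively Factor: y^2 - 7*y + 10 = (y - 5)*(y - 2)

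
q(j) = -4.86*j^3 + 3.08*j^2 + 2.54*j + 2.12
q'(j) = -14.58*j^2 + 6.16*j + 2.54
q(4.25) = -304.53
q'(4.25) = -234.63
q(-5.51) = 894.63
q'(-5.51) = -474.05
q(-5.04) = 689.75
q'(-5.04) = -398.86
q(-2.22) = 64.83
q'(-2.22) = -82.99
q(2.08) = -23.01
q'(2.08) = -47.73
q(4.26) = -306.89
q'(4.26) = -235.81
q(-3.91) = 329.79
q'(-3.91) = -244.45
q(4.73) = -431.26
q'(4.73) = -294.52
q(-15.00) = 17059.52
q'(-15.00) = -3370.36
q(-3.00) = 153.44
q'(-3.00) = -147.16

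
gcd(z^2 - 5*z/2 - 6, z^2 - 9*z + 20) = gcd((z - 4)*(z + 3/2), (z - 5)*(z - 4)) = z - 4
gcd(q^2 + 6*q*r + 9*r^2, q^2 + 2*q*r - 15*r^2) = 1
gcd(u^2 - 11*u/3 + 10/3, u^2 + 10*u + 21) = 1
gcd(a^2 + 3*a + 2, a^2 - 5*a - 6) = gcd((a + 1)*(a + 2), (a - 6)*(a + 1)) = a + 1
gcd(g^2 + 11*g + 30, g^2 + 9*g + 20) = g + 5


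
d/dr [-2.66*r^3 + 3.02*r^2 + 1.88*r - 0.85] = -7.98*r^2 + 6.04*r + 1.88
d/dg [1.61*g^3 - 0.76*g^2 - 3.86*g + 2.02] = 4.83*g^2 - 1.52*g - 3.86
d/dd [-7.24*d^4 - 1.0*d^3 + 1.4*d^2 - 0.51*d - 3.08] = -28.96*d^3 - 3.0*d^2 + 2.8*d - 0.51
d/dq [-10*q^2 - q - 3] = -20*q - 1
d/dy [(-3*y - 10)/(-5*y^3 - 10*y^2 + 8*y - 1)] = (-30*y^3 - 180*y^2 - 200*y + 83)/(25*y^6 + 100*y^5 + 20*y^4 - 150*y^3 + 84*y^2 - 16*y + 1)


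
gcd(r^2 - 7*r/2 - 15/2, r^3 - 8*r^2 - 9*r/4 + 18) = r + 3/2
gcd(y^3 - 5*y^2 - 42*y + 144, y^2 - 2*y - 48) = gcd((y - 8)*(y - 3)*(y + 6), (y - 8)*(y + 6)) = y^2 - 2*y - 48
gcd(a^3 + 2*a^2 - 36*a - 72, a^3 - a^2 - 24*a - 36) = a^2 - 4*a - 12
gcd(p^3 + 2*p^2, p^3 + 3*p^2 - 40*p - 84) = p + 2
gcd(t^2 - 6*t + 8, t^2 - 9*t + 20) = t - 4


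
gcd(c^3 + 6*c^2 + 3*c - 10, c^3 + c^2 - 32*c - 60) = c^2 + 7*c + 10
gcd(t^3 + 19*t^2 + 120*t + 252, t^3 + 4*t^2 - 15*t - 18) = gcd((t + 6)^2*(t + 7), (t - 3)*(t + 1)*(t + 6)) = t + 6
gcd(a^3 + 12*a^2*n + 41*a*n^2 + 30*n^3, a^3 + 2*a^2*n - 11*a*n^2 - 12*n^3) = a + n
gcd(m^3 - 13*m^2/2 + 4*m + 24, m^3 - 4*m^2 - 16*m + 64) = m^2 - 8*m + 16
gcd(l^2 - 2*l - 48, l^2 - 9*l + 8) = l - 8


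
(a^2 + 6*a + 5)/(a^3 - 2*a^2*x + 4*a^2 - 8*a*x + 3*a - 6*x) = (-a - 5)/(-a^2 + 2*a*x - 3*a + 6*x)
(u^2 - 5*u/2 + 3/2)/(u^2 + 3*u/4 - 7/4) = 2*(2*u - 3)/(4*u + 7)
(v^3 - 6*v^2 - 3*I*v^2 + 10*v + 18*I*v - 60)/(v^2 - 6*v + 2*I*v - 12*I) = v - 5*I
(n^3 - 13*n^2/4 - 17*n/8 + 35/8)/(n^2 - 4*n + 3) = (8*n^2 - 18*n - 35)/(8*(n - 3))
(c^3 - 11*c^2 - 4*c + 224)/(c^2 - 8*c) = c - 3 - 28/c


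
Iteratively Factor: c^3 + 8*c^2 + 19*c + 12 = (c + 1)*(c^2 + 7*c + 12) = (c + 1)*(c + 3)*(c + 4)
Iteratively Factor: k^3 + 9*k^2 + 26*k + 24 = (k + 4)*(k^2 + 5*k + 6) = (k + 2)*(k + 4)*(k + 3)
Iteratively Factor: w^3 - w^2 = (w)*(w^2 - w) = w^2*(w - 1)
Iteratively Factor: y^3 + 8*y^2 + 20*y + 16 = (y + 4)*(y^2 + 4*y + 4) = (y + 2)*(y + 4)*(y + 2)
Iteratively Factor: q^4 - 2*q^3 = (q)*(q^3 - 2*q^2) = q^2*(q^2 - 2*q) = q^2*(q - 2)*(q)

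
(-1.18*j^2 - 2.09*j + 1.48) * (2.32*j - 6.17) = -2.7376*j^3 + 2.4318*j^2 + 16.3289*j - 9.1316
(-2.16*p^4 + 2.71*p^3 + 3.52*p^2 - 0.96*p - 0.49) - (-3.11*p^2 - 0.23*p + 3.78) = -2.16*p^4 + 2.71*p^3 + 6.63*p^2 - 0.73*p - 4.27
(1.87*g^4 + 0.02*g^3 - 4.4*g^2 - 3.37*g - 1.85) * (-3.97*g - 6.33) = -7.4239*g^5 - 11.9165*g^4 + 17.3414*g^3 + 41.2309*g^2 + 28.6766*g + 11.7105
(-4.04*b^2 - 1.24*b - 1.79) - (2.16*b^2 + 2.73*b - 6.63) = -6.2*b^2 - 3.97*b + 4.84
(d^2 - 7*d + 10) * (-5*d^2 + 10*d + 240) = -5*d^4 + 45*d^3 + 120*d^2 - 1580*d + 2400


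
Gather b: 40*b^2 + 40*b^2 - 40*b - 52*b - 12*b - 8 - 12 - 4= 80*b^2 - 104*b - 24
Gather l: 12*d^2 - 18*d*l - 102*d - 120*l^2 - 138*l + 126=12*d^2 - 102*d - 120*l^2 + l*(-18*d - 138) + 126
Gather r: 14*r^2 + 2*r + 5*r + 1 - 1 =14*r^2 + 7*r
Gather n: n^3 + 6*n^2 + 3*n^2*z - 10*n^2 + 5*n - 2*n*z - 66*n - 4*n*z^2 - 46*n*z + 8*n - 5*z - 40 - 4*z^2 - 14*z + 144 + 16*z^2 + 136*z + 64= n^3 + n^2*(3*z - 4) + n*(-4*z^2 - 48*z - 53) + 12*z^2 + 117*z + 168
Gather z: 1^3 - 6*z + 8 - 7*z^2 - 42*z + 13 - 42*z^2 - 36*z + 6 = -49*z^2 - 84*z + 28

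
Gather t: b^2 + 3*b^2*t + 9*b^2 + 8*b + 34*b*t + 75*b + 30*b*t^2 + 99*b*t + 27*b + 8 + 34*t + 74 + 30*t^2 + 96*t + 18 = 10*b^2 + 110*b + t^2*(30*b + 30) + t*(3*b^2 + 133*b + 130) + 100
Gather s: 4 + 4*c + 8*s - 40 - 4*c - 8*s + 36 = 0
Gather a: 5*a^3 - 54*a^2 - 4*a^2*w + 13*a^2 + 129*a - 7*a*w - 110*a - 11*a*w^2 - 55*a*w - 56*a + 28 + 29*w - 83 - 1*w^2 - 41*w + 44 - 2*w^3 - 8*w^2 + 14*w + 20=5*a^3 + a^2*(-4*w - 41) + a*(-11*w^2 - 62*w - 37) - 2*w^3 - 9*w^2 + 2*w + 9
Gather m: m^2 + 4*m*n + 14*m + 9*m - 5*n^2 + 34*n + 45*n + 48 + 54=m^2 + m*(4*n + 23) - 5*n^2 + 79*n + 102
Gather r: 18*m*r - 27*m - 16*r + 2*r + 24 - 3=-27*m + r*(18*m - 14) + 21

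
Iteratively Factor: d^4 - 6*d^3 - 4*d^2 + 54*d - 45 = (d - 3)*(d^3 - 3*d^2 - 13*d + 15) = (d - 3)*(d + 3)*(d^2 - 6*d + 5) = (d - 3)*(d - 1)*(d + 3)*(d - 5)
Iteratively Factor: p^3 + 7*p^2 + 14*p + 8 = (p + 4)*(p^2 + 3*p + 2) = (p + 1)*(p + 4)*(p + 2)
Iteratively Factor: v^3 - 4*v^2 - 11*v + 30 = (v - 2)*(v^2 - 2*v - 15) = (v - 5)*(v - 2)*(v + 3)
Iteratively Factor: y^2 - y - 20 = (y + 4)*(y - 5)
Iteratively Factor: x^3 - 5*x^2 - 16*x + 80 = (x - 4)*(x^2 - x - 20) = (x - 4)*(x + 4)*(x - 5)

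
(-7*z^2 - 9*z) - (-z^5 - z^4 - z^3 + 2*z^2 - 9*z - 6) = z^5 + z^4 + z^3 - 9*z^2 + 6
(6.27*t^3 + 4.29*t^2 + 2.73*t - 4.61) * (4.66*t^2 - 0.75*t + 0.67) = 29.2182*t^5 + 15.2889*t^4 + 13.7052*t^3 - 20.6558*t^2 + 5.2866*t - 3.0887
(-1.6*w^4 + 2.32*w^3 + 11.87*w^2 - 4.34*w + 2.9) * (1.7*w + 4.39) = -2.72*w^5 - 3.08*w^4 + 30.3638*w^3 + 44.7313*w^2 - 14.1226*w + 12.731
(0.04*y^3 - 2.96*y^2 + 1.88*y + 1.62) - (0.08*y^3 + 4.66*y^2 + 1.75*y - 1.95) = -0.04*y^3 - 7.62*y^2 + 0.13*y + 3.57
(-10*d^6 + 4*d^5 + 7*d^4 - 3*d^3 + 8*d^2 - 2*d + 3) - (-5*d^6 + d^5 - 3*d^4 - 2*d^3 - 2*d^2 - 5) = -5*d^6 + 3*d^5 + 10*d^4 - d^3 + 10*d^2 - 2*d + 8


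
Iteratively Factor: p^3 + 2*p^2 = (p)*(p^2 + 2*p) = p*(p + 2)*(p)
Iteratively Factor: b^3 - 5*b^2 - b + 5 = (b - 5)*(b^2 - 1) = (b - 5)*(b + 1)*(b - 1)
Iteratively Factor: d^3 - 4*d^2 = (d)*(d^2 - 4*d) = d^2*(d - 4)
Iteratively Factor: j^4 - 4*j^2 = (j + 2)*(j^3 - 2*j^2) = j*(j + 2)*(j^2 - 2*j) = j^2*(j + 2)*(j - 2)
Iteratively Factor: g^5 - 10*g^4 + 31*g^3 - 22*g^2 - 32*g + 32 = (g + 1)*(g^4 - 11*g^3 + 42*g^2 - 64*g + 32) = (g - 4)*(g + 1)*(g^3 - 7*g^2 + 14*g - 8) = (g - 4)^2*(g + 1)*(g^2 - 3*g + 2) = (g - 4)^2*(g - 1)*(g + 1)*(g - 2)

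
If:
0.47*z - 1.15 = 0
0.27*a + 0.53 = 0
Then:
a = -1.96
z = 2.45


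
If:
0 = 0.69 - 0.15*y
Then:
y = 4.60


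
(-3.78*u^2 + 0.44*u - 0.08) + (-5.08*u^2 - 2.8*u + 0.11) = -8.86*u^2 - 2.36*u + 0.03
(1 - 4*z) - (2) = -4*z - 1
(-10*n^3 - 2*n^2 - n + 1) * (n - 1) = -10*n^4 + 8*n^3 + n^2 + 2*n - 1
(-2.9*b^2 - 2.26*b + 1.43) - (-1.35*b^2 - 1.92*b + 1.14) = -1.55*b^2 - 0.34*b + 0.29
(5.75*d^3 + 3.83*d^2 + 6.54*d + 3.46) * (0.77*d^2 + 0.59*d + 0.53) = 4.4275*d^5 + 6.3416*d^4 + 10.343*d^3 + 8.5527*d^2 + 5.5076*d + 1.8338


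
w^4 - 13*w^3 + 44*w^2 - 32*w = w*(w - 8)*(w - 4)*(w - 1)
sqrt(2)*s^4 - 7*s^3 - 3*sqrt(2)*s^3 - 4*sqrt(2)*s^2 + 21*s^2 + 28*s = s*(s - 4)*(s - 7*sqrt(2)/2)*(sqrt(2)*s + sqrt(2))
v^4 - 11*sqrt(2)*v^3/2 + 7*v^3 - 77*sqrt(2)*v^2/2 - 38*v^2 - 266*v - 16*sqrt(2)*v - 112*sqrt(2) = (v + 7)*(v - 8*sqrt(2))*(v + sqrt(2)/2)*(v + 2*sqrt(2))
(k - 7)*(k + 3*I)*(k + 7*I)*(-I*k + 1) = -I*k^4 + 11*k^3 + 7*I*k^3 - 77*k^2 + 31*I*k^2 - 21*k - 217*I*k + 147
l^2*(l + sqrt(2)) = l^3 + sqrt(2)*l^2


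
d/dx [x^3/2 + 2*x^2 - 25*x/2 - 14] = 3*x^2/2 + 4*x - 25/2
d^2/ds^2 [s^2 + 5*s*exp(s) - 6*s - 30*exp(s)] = 5*s*exp(s) - 20*exp(s) + 2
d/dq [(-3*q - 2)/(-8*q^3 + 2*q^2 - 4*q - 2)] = (-24*q^3 - 21*q^2 + 4*q - 1)/(2*(16*q^6 - 8*q^5 + 17*q^4 + 4*q^3 + 2*q^2 + 4*q + 1))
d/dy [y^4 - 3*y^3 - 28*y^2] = y*(4*y^2 - 9*y - 56)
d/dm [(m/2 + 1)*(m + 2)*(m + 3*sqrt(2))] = (m/2 + 1)*(3*m + 2 + 6*sqrt(2))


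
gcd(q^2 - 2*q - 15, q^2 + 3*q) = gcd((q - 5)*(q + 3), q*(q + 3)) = q + 3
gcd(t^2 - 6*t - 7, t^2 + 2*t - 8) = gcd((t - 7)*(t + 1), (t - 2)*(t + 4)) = 1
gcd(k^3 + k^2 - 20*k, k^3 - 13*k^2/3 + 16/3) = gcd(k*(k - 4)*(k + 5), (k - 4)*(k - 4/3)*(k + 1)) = k - 4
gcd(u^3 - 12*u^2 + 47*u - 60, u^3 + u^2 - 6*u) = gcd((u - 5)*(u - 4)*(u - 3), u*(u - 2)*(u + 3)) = 1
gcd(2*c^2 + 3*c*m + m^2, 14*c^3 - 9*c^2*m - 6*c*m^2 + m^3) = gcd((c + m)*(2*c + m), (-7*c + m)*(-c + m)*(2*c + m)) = 2*c + m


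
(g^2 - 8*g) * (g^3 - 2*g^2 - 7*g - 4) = g^5 - 10*g^4 + 9*g^3 + 52*g^2 + 32*g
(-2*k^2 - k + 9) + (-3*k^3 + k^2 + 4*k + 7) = -3*k^3 - k^2 + 3*k + 16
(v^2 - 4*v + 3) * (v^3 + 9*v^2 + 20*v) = v^5 + 5*v^4 - 13*v^3 - 53*v^2 + 60*v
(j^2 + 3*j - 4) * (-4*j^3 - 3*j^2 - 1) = -4*j^5 - 15*j^4 + 7*j^3 + 11*j^2 - 3*j + 4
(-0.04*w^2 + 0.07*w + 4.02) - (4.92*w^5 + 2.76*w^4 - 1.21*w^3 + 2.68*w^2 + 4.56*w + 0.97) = -4.92*w^5 - 2.76*w^4 + 1.21*w^3 - 2.72*w^2 - 4.49*w + 3.05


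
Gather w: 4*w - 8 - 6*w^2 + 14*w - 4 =-6*w^2 + 18*w - 12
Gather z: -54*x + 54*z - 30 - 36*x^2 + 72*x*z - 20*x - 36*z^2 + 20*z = -36*x^2 - 74*x - 36*z^2 + z*(72*x + 74) - 30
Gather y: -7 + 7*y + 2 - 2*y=5*y - 5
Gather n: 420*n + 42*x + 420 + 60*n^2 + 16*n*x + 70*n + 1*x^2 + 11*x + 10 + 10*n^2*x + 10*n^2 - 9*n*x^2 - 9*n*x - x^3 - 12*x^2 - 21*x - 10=n^2*(10*x + 70) + n*(-9*x^2 + 7*x + 490) - x^3 - 11*x^2 + 32*x + 420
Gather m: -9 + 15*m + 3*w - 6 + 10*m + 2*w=25*m + 5*w - 15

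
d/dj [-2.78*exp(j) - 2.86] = -2.78*exp(j)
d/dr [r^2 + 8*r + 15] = 2*r + 8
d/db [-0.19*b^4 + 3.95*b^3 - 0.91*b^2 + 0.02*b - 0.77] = -0.76*b^3 + 11.85*b^2 - 1.82*b + 0.02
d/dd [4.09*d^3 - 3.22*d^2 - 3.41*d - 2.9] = 12.27*d^2 - 6.44*d - 3.41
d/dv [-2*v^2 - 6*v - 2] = -4*v - 6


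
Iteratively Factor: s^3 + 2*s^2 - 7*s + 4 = (s - 1)*(s^2 + 3*s - 4) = (s - 1)*(s + 4)*(s - 1)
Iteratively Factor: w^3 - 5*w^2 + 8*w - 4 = (w - 2)*(w^2 - 3*w + 2) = (w - 2)*(w - 1)*(w - 2)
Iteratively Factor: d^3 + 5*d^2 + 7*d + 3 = (d + 1)*(d^2 + 4*d + 3) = (d + 1)*(d + 3)*(d + 1)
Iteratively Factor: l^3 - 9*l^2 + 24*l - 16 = (l - 4)*(l^2 - 5*l + 4) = (l - 4)^2*(l - 1)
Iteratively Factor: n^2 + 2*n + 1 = (n + 1)*(n + 1)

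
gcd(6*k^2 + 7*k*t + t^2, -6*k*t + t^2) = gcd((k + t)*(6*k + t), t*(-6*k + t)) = 1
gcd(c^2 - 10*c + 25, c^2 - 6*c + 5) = c - 5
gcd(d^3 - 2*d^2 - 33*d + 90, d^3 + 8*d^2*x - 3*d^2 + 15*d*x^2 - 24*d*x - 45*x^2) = d - 3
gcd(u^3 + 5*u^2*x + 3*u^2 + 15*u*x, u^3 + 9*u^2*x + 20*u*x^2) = u^2 + 5*u*x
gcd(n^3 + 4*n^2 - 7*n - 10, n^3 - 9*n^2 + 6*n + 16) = n^2 - n - 2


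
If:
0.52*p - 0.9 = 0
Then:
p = 1.73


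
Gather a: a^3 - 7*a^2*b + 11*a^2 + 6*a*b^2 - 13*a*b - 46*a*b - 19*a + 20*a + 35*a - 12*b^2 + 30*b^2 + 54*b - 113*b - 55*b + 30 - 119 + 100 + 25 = a^3 + a^2*(11 - 7*b) + a*(6*b^2 - 59*b + 36) + 18*b^2 - 114*b + 36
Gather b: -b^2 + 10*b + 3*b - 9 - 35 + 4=-b^2 + 13*b - 40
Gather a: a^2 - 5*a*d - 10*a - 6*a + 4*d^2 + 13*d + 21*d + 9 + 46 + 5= a^2 + a*(-5*d - 16) + 4*d^2 + 34*d + 60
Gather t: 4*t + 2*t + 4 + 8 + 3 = 6*t + 15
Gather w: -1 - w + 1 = -w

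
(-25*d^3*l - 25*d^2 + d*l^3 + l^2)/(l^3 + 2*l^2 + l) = (-25*d^3*l - 25*d^2 + d*l^3 + l^2)/(l*(l^2 + 2*l + 1))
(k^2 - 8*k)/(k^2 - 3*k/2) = 2*(k - 8)/(2*k - 3)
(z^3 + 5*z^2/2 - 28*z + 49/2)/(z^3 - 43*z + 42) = (z - 7/2)/(z - 6)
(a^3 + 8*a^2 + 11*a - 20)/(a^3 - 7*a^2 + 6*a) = (a^2 + 9*a + 20)/(a*(a - 6))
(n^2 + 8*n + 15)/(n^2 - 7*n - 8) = (n^2 + 8*n + 15)/(n^2 - 7*n - 8)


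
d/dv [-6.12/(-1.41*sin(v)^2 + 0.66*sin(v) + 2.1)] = (4.0392 - 17.2584*sin(v))*cos(v)/(-1.41*sin(v)^2 + 0.66*sin(v) + 2.1)^2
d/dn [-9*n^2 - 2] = -18*n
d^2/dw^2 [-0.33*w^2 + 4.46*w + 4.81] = -0.660000000000000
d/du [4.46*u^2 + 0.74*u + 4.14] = 8.92*u + 0.74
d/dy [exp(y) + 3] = exp(y)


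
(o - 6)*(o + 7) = o^2 + o - 42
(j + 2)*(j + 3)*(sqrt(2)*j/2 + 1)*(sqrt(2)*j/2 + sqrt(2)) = j^4/2 + sqrt(2)*j^3/2 + 7*j^3/2 + 7*sqrt(2)*j^2/2 + 8*j^2 + 6*j + 8*sqrt(2)*j + 6*sqrt(2)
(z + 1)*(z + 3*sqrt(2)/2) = z^2 + z + 3*sqrt(2)*z/2 + 3*sqrt(2)/2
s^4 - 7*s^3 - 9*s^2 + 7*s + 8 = (s - 8)*(s - 1)*(s + 1)^2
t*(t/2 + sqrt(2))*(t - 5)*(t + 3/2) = t^4/2 - 7*t^3/4 + sqrt(2)*t^3 - 7*sqrt(2)*t^2/2 - 15*t^2/4 - 15*sqrt(2)*t/2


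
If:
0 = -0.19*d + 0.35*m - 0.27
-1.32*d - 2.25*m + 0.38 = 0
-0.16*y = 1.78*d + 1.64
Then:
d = -0.53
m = 0.48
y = -4.32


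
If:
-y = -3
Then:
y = 3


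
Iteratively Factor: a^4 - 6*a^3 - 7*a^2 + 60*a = (a - 5)*(a^3 - a^2 - 12*a) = (a - 5)*(a - 4)*(a^2 + 3*a) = a*(a - 5)*(a - 4)*(a + 3)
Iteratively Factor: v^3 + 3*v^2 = (v)*(v^2 + 3*v) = v^2*(v + 3)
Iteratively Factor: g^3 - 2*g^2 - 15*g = (g + 3)*(g^2 - 5*g) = (g - 5)*(g + 3)*(g)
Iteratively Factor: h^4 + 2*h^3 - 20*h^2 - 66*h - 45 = (h + 1)*(h^3 + h^2 - 21*h - 45) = (h + 1)*(h + 3)*(h^2 - 2*h - 15) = (h - 5)*(h + 1)*(h + 3)*(h + 3)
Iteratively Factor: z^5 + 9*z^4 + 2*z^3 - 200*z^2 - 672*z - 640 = (z + 2)*(z^4 + 7*z^3 - 12*z^2 - 176*z - 320) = (z - 5)*(z + 2)*(z^3 + 12*z^2 + 48*z + 64) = (z - 5)*(z + 2)*(z + 4)*(z^2 + 8*z + 16) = (z - 5)*(z + 2)*(z + 4)^2*(z + 4)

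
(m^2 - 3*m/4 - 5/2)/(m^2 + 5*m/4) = (m - 2)/m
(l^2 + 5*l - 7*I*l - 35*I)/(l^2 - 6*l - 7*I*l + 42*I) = (l + 5)/(l - 6)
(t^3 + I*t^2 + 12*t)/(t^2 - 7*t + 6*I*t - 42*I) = t*(t^2 + I*t + 12)/(t^2 + t*(-7 + 6*I) - 42*I)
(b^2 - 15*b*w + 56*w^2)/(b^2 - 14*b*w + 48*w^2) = (-b + 7*w)/(-b + 6*w)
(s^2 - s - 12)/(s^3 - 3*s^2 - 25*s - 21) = (s - 4)/(s^2 - 6*s - 7)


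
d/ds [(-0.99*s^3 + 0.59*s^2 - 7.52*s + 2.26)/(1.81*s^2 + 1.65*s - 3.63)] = (-1.7919*s^4 - 3.267*s^3 + 25.3658*s^2 - 12.4646*s + 23.5686)/(3.2761*s^4 + 5.973*s^3 - 10.4181*s^2 - 11.979*s + 13.1769)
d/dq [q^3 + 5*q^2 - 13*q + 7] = 3*q^2 + 10*q - 13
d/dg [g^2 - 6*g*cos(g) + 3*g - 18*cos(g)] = 6*g*sin(g) + 2*g + 18*sin(g) - 6*cos(g) + 3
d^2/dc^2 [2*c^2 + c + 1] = 4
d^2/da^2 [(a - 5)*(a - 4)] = 2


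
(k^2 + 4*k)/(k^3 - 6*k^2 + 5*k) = (k + 4)/(k^2 - 6*k + 5)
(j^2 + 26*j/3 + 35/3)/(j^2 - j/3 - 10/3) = (j + 7)/(j - 2)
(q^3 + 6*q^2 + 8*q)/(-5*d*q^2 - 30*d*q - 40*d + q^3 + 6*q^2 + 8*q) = q/(-5*d + q)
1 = 1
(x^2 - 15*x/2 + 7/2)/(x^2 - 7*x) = (x - 1/2)/x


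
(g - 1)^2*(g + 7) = g^3 + 5*g^2 - 13*g + 7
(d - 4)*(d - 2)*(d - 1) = d^3 - 7*d^2 + 14*d - 8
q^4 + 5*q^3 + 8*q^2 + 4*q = q*(q + 1)*(q + 2)^2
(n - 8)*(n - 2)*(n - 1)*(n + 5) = n^4 - 6*n^3 - 29*n^2 + 114*n - 80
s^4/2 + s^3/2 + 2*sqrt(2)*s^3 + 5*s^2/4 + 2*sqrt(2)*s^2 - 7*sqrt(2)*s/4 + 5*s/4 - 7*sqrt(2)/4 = (s/2 + 1/2)*(s - sqrt(2)/2)*(s + sqrt(2))*(s + 7*sqrt(2)/2)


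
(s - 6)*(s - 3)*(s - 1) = s^3 - 10*s^2 + 27*s - 18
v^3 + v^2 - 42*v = v*(v - 6)*(v + 7)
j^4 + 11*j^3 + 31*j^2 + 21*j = j*(j + 1)*(j + 3)*(j + 7)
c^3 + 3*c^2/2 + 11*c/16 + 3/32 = (c + 1/4)*(c + 1/2)*(c + 3/4)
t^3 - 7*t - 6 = (t - 3)*(t + 1)*(t + 2)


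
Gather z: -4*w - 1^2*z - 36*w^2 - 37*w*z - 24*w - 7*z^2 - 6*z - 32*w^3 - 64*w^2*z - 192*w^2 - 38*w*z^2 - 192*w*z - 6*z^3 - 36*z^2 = -32*w^3 - 228*w^2 - 28*w - 6*z^3 + z^2*(-38*w - 43) + z*(-64*w^2 - 229*w - 7)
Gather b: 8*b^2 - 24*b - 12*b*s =8*b^2 + b*(-12*s - 24)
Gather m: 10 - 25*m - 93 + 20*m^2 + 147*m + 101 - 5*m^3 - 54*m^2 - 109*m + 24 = -5*m^3 - 34*m^2 + 13*m + 42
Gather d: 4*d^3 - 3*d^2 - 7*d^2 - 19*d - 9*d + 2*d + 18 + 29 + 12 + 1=4*d^3 - 10*d^2 - 26*d + 60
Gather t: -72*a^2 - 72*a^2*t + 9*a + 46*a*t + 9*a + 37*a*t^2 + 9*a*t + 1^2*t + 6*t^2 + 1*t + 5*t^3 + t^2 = -72*a^2 + 18*a + 5*t^3 + t^2*(37*a + 7) + t*(-72*a^2 + 55*a + 2)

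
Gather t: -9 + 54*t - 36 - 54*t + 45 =0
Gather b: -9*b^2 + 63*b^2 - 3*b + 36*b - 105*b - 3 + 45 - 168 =54*b^2 - 72*b - 126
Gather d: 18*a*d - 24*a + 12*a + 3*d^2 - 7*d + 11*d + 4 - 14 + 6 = -12*a + 3*d^2 + d*(18*a + 4) - 4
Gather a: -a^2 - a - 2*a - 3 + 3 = -a^2 - 3*a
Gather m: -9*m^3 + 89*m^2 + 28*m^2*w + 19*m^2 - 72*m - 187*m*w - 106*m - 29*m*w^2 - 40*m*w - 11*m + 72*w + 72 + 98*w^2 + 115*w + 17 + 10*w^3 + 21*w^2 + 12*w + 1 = -9*m^3 + m^2*(28*w + 108) + m*(-29*w^2 - 227*w - 189) + 10*w^3 + 119*w^2 + 199*w + 90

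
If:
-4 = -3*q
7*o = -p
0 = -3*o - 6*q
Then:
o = -8/3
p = 56/3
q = 4/3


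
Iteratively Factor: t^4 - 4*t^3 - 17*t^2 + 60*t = (t - 5)*(t^3 + t^2 - 12*t) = (t - 5)*(t - 3)*(t^2 + 4*t) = (t - 5)*(t - 3)*(t + 4)*(t)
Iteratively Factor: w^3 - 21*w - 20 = (w + 4)*(w^2 - 4*w - 5) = (w - 5)*(w + 4)*(w + 1)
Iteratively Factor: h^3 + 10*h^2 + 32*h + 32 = (h + 4)*(h^2 + 6*h + 8) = (h + 2)*(h + 4)*(h + 4)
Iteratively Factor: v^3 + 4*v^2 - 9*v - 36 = (v - 3)*(v^2 + 7*v + 12) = (v - 3)*(v + 4)*(v + 3)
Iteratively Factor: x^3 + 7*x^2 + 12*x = (x + 4)*(x^2 + 3*x) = (x + 3)*(x + 4)*(x)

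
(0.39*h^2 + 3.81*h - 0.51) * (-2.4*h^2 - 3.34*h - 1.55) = -0.936*h^4 - 10.4466*h^3 - 12.1059*h^2 - 4.2021*h + 0.7905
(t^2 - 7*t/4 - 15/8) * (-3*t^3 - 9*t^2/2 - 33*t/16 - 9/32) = -3*t^5 + 3*t^4/4 + 183*t^3/16 + 753*t^2/64 + 279*t/64 + 135/256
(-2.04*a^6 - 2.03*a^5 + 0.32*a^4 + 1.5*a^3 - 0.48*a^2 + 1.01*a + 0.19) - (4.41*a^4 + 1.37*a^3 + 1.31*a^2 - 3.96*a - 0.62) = -2.04*a^6 - 2.03*a^5 - 4.09*a^4 + 0.13*a^3 - 1.79*a^2 + 4.97*a + 0.81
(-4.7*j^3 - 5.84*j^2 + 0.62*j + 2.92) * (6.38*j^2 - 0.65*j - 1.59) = -29.986*j^5 - 34.2042*j^4 + 15.2246*j^3 + 27.5122*j^2 - 2.8838*j - 4.6428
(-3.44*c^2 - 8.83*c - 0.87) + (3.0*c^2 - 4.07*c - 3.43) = -0.44*c^2 - 12.9*c - 4.3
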